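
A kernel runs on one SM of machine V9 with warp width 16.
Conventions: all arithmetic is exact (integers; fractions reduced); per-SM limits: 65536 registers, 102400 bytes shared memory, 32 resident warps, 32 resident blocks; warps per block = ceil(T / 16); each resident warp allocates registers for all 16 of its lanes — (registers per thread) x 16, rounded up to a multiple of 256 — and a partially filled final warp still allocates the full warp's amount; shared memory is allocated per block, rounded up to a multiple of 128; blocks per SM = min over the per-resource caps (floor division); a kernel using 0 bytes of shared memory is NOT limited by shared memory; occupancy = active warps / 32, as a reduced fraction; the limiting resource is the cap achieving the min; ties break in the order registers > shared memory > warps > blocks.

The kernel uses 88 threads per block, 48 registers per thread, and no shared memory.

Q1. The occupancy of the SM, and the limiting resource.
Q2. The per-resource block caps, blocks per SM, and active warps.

Answer: occupancy 15/16, limited by warps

registers: 14 blocks
shared memory: no limit (kernel uses none)
warps: 5 blocks
blocks: 32 blocks

Answer: 5 blocks, 30 active warps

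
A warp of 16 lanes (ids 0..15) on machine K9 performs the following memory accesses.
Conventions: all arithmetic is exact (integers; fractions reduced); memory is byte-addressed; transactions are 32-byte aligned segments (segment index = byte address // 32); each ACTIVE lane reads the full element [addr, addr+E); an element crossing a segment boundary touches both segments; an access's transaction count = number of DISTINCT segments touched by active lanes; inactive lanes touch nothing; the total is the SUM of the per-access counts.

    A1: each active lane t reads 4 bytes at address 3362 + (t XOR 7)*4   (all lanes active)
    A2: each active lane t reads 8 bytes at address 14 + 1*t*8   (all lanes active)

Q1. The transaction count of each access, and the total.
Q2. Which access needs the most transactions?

A1: 3 transactions
A2: 5 transactions

Answer: 3,5; total 8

Answer: A2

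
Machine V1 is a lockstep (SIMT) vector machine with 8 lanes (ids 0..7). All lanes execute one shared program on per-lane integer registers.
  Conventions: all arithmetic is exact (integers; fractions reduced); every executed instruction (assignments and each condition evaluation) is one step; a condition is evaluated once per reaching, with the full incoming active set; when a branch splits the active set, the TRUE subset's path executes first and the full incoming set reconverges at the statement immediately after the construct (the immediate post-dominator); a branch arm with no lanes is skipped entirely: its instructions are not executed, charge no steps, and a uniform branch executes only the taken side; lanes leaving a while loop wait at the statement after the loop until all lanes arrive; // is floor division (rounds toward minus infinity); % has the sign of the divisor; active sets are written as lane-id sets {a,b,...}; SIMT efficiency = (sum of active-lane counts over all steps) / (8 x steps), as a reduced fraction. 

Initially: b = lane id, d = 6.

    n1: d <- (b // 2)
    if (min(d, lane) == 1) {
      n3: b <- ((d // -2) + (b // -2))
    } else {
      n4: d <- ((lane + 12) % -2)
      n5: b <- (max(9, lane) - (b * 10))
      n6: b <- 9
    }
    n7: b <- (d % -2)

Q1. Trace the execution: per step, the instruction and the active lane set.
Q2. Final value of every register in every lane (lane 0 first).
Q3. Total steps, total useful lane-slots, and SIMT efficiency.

step 0: d <- (b // 2)                {0,1,2,3,4,5,6,7}
step 1: eval (min(d, lane) == 1)     {0,1,2,3,4,5,6,7}
step 2: b <- ((d // -2) + (b // -2)) {2,3}
step 3: d <- ((lane + 12) % -2)      {0,1,4,5,6,7}
step 4: b <- (max(9, lane) - (b * 10)) {0,1,4,5,6,7}
step 5: b <- 9                       {0,1,4,5,6,7}
step 6: b <- (d % -2)                {0,1,2,3,4,5,6,7}

Answer: 7 steps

b: 0,-1,-1,-1,0,-1,0,-1
d: 0,-1,1,1,0,-1,0,-1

steps = 7; useful = 44; efficiency = 44/56 = 11/14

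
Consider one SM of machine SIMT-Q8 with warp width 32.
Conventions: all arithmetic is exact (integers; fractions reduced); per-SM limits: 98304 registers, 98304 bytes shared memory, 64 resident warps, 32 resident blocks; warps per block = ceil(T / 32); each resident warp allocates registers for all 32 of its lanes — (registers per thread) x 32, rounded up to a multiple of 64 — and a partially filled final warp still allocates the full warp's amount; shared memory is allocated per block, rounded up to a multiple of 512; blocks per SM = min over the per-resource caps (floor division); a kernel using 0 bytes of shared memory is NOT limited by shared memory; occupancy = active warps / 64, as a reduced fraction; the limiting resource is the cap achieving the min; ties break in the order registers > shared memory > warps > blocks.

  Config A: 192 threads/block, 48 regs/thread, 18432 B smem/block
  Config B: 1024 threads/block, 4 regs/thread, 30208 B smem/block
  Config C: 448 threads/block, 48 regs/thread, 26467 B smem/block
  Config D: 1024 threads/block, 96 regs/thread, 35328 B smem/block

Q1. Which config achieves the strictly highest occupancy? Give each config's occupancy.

occupancies: A 15/32, B 1, C 21/32, D 1/2

Answer: B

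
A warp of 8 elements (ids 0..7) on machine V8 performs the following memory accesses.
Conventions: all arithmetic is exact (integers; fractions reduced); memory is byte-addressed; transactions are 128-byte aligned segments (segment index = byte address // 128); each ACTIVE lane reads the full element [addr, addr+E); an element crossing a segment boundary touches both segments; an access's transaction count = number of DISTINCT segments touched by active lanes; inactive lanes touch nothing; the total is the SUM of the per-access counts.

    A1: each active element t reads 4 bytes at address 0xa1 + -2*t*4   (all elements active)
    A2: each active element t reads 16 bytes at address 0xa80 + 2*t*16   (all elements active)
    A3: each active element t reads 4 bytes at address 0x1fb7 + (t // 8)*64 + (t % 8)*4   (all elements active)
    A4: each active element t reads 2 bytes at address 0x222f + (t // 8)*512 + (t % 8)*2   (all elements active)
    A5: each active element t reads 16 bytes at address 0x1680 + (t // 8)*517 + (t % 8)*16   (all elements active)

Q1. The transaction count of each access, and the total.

A1: 2 transactions
A2: 2 transactions
A3: 1 transaction
A4: 1 transaction
A5: 1 transaction

Answer: 2,2,1,1,1; total 7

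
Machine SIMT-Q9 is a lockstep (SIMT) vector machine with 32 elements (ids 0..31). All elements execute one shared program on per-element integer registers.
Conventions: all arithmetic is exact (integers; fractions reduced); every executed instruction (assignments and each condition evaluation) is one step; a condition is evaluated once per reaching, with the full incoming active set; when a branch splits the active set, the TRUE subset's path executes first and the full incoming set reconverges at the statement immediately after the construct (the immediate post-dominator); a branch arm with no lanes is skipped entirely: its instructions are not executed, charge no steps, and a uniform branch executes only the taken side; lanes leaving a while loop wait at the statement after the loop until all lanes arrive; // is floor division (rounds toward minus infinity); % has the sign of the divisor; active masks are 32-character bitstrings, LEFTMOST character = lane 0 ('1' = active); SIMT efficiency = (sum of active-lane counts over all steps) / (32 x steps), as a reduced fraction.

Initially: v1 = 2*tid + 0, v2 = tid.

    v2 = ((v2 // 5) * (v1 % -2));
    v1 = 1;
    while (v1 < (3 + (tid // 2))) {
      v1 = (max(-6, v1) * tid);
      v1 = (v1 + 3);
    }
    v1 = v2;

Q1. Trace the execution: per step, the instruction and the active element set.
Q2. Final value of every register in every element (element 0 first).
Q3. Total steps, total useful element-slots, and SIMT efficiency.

step 0: v2 <- ((v2 // 5) * (v1 % -2)) 11111111111111111111111111111111
step 1: v1 <- 1                      11111111111111111111111111111111
step 2: eval (v1 < (3 + (tid // 2))) 11111111111111111111111111111111
step 3: v1 <- (max(-6, v1) * tid)    11111111111111111111111111111111
step 4: v1 <- (v1 + 3)               11111111111111111111111111111111
step 5: eval (v1 < (3 + (tid // 2))) 11111111111111111111111111111111
step 6: v1 <- v2                     11111111111111111111111111111111

Answer: 7 steps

v1: 0,0,0,0,0,0,0,0,0,0,0,0,0,0,0,0,0,0,0,0,0,0,0,0,0,0,0,0,0,0,0,0
v2: 0,0,0,0,0,0,0,0,0,0,0,0,0,0,0,0,0,0,0,0,0,0,0,0,0,0,0,0,0,0,0,0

steps = 7; useful = 224; efficiency = 224/224 = 1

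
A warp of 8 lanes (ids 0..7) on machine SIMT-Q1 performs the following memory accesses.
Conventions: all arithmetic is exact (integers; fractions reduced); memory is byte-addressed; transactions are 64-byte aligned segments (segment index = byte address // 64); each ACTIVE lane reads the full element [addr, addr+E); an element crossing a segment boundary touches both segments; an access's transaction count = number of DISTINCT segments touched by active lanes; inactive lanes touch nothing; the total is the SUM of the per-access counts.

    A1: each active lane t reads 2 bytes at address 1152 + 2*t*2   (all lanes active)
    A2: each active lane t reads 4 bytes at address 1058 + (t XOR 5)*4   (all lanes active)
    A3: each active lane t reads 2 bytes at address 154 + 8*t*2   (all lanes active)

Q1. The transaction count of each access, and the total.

A1: 1 transaction
A2: 2 transactions
A3: 3 transactions

Answer: 1,2,3; total 6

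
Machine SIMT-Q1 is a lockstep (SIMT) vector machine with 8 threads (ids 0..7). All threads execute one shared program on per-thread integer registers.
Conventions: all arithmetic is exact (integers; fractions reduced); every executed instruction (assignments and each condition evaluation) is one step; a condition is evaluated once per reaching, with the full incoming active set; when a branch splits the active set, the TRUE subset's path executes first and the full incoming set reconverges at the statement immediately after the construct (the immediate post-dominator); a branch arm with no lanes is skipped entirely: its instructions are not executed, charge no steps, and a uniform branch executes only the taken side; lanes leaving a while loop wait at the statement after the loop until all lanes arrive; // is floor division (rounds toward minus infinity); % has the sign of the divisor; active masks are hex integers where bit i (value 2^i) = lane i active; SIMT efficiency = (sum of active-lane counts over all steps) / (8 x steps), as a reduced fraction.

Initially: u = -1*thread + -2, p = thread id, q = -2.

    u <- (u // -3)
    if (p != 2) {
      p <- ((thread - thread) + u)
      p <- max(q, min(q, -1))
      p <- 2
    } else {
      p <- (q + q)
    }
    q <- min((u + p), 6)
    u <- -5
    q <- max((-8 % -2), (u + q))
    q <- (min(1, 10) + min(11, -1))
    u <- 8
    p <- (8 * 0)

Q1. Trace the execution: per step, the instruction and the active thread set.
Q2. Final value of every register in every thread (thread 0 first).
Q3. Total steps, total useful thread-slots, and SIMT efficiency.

step 0: u <- (u // -3)               0xff
step 1: eval (p != 2)                0xff
step 2: p <- ((thread - thread) + u) 0xfb
step 3: p <- max(q, min(q, -1))      0xfb
step 4: p <- 2                       0xfb
step 5: p <- (q + q)                 0x04
step 6: q <- min((u + p), 6)         0xff
step 7: u <- -5                      0xff
step 8: q <- max((-8 % -2), (u + q)) 0xff
step 9: q <- (min(1, 10) + min(11, -1)) 0xff
step 10: u <- 8                       0xff
step 11: p <- (8 * 0)                 0xff

Answer: 12 steps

u: 8,8,8,8,8,8,8,8
p: 0,0,0,0,0,0,0,0
q: 0,0,0,0,0,0,0,0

steps = 12; useful = 86; efficiency = 86/96 = 43/48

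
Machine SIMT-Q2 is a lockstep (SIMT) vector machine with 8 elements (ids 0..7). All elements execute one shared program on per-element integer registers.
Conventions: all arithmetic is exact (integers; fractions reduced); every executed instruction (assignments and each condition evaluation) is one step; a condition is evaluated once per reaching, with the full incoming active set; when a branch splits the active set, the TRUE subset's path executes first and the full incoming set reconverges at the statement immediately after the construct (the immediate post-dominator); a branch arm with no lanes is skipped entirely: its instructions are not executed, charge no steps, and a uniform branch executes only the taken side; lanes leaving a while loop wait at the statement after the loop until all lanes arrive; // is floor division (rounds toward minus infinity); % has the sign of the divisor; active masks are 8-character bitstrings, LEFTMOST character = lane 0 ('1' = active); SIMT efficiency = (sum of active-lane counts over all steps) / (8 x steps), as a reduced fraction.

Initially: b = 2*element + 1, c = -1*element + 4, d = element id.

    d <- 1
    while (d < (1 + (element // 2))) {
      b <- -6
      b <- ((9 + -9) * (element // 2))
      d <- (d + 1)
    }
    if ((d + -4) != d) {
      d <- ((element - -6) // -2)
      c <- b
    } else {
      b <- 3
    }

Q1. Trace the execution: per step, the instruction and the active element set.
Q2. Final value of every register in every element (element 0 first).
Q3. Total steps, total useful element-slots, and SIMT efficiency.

step 0: d <- 1                       11111111
step 1: eval (d < (1 + (element // 2))) 11111111
step 2: b <- -6                      00111111
step 3: b <- ((9 + -9) * (element // 2)) 00111111
step 4: d <- (d + 1)                 00111111
step 5: eval (d < (1 + (element // 2))) 00111111
step 6: b <- -6                      00001111
step 7: b <- ((9 + -9) * (element // 2)) 00001111
step 8: d <- (d + 1)                 00001111
step 9: eval (d < (1 + (element // 2))) 00001111
step 10: b <- -6                      00000011
step 11: b <- ((9 + -9) * (element // 2)) 00000011
step 12: d <- (d + 1)                 00000011
step 13: eval (d < (1 + (element // 2))) 00000011
step 14: eval ((d + -4) != d)         11111111
step 15: d <- ((element - -6) // -2)  11111111
step 16: c <- b                       11111111

Answer: 17 steps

b: 1,3,0,0,0,0,0,0
c: 1,3,0,0,0,0,0,0
d: -3,-4,-4,-5,-5,-6,-6,-7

steps = 17; useful = 88; efficiency = 88/136 = 11/17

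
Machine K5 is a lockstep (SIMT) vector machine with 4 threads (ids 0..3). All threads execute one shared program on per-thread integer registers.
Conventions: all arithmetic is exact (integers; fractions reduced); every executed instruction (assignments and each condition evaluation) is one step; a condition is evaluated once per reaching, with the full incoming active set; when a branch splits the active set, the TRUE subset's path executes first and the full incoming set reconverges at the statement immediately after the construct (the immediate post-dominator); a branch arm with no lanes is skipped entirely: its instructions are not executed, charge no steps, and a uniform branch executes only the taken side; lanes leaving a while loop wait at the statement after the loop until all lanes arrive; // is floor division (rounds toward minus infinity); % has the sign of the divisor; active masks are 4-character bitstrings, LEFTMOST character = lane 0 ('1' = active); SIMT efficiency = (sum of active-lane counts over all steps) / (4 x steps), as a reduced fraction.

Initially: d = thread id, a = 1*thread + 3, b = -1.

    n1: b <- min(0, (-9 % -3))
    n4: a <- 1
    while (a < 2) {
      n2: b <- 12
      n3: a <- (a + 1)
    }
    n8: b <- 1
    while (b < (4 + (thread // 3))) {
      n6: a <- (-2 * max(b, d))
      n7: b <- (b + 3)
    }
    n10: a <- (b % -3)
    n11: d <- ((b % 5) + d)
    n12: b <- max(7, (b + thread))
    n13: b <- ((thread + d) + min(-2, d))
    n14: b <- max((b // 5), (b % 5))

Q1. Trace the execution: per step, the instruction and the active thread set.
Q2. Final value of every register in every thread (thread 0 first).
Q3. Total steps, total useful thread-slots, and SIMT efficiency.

step 0: b <- min(0, (-9 % -3))       1111
step 1: a <- 1                       1111
step 2: eval (a < 2)                 1111
step 3: b <- 12                      1111
step 4: a <- (a + 1)                 1111
step 5: eval (a < 2)                 1111
step 6: b <- 1                       1111
step 7: eval (b < (4 + (thread // 3))) 1111
step 8: a <- (-2 * max(b, d))        1111
step 9: b <- (b + 3)                 1111
step 10: eval (b < (4 + (thread // 3))) 1111
step 11: a <- (-2 * max(b, d))        0001
step 12: b <- (b + 3)                 0001
step 13: eval (b < (4 + (thread // 3))) 0001
step 14: a <- (b % -3)                1111
step 15: d <- ((b % 5) + d)           1111
step 16: b <- max(7, (b + thread))    1111
step 17: b <- ((thread + d) + min(-2, d)) 1111
step 18: b <- max((b // 5), (b % 5))  1111

Answer: 19 steps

d: 4,5,6,5
a: -2,-2,-2,-2
b: 2,4,1,1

steps = 19; useful = 67; efficiency = 67/76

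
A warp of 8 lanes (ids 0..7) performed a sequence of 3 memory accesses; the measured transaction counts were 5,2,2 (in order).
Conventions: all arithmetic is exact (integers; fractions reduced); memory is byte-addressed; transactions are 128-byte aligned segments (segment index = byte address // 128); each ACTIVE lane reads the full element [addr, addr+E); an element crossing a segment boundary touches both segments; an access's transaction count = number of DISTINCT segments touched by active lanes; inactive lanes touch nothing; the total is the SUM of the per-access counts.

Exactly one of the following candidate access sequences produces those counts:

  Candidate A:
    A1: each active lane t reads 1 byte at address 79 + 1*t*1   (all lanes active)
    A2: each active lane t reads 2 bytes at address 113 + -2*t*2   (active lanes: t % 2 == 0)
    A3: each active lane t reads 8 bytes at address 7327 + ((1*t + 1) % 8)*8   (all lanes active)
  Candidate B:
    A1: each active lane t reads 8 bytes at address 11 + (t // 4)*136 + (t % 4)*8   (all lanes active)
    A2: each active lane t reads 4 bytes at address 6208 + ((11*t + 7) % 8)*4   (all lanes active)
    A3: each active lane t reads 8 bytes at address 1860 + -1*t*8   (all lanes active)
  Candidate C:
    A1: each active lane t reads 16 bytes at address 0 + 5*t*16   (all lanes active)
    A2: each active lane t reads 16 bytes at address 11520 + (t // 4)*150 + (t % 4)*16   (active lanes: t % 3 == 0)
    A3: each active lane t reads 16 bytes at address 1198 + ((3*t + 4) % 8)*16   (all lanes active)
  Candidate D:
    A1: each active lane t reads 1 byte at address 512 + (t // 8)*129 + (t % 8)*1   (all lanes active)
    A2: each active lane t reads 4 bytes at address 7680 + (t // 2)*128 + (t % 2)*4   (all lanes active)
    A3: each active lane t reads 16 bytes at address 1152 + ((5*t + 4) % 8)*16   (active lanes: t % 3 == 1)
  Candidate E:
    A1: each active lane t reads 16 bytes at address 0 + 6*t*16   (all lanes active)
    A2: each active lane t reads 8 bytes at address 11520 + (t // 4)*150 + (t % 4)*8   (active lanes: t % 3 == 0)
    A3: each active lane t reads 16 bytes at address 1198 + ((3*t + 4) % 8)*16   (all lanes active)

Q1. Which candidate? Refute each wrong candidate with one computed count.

A: A1 gives 1 transaction, not 5
B: A1 gives 2 transactions, not 5
D: A1 gives 1 transaction, not 5
E: A1 gives 6 transactions, not 5
C: all counts match (5,2,2)

Answer: C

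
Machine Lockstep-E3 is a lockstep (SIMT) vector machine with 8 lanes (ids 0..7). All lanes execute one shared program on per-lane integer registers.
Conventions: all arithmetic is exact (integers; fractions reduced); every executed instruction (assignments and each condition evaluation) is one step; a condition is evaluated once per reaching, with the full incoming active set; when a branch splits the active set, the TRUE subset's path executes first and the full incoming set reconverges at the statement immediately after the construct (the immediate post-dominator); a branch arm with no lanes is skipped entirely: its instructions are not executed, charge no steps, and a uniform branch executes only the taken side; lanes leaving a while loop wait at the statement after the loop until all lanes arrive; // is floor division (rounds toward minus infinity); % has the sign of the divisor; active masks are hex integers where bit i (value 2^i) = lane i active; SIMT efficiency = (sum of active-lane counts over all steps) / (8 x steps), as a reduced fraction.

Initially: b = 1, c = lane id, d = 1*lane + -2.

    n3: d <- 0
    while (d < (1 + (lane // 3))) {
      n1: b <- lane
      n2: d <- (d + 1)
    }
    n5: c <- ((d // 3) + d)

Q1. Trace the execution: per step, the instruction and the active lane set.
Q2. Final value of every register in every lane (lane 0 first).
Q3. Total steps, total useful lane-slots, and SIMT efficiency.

step 0: d <- 0                       0xff
step 1: eval (d < (1 + (lane // 3))) 0xff
step 2: b <- lane                    0xff
step 3: d <- (d + 1)                 0xff
step 4: eval (d < (1 + (lane // 3))) 0xff
step 5: b <- lane                    0xf8
step 6: d <- (d + 1)                 0xf8
step 7: eval (d < (1 + (lane // 3))) 0xf8
step 8: b <- lane                    0xc0
step 9: d <- (d + 1)                 0xc0
step 10: eval (d < (1 + (lane // 3))) 0xc0
step 11: c <- ((d // 3) + d)          0xff

Answer: 12 steps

b: 0,1,2,3,4,5,6,7
c: 1,1,1,2,2,2,4,4
d: 1,1,1,2,2,2,3,3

steps = 12; useful = 69; efficiency = 69/96 = 23/32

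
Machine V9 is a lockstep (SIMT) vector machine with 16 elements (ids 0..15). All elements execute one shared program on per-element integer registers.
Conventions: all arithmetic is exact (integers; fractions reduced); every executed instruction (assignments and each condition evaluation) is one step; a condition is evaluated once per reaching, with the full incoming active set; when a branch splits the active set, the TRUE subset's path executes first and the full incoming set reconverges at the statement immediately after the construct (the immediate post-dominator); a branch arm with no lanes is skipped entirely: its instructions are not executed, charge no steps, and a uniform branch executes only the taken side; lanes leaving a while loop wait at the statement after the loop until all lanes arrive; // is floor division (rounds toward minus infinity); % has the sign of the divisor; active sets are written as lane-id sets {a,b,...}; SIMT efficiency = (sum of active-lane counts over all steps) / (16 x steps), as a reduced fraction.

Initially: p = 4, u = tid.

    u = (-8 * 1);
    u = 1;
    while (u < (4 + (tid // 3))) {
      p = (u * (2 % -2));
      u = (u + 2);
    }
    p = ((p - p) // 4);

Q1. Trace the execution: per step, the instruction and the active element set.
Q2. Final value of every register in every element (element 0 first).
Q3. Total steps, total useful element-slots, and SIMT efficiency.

step 0: u <- (-8 * 1)                {0,1,2,3,4,5,6,7,8,9,10,11,12,13,14,15}
step 1: u <- 1                       {0,1,2,3,4,5,6,7,8,9,10,11,12,13,14,15}
step 2: eval (u < (4 + (tid // 3)))  {0,1,2,3,4,5,6,7,8,9,10,11,12,13,14,15}
step 3: p <- (u * (2 % -2))          {0,1,2,3,4,5,6,7,8,9,10,11,12,13,14,15}
step 4: u <- (u + 2)                 {0,1,2,3,4,5,6,7,8,9,10,11,12,13,14,15}
step 5: eval (u < (4 + (tid // 3)))  {0,1,2,3,4,5,6,7,8,9,10,11,12,13,14,15}
step 6: p <- (u * (2 % -2))          {0,1,2,3,4,5,6,7,8,9,10,11,12,13,14,15}
step 7: u <- (u + 2)                 {0,1,2,3,4,5,6,7,8,9,10,11,12,13,14,15}
step 8: eval (u < (4 + (tid // 3)))  {0,1,2,3,4,5,6,7,8,9,10,11,12,13,14,15}
step 9: p <- (u * (2 % -2))          {6,7,8,9,10,11,12,13,14,15}
step 10: u <- (u + 2)                 {6,7,8,9,10,11,12,13,14,15}
step 11: eval (u < (4 + (tid // 3)))  {6,7,8,9,10,11,12,13,14,15}
step 12: p <- (u * (2 % -2))          {12,13,14,15}
step 13: u <- (u + 2)                 {12,13,14,15}
step 14: eval (u < (4 + (tid // 3)))  {12,13,14,15}
step 15: p <- ((p - p) // 4)          {0,1,2,3,4,5,6,7,8,9,10,11,12,13,14,15}

Answer: 16 steps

p: 0,0,0,0,0,0,0,0,0,0,0,0,0,0,0,0
u: 5,5,5,5,5,5,7,7,7,7,7,7,9,9,9,9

steps = 16; useful = 202; efficiency = 202/256 = 101/128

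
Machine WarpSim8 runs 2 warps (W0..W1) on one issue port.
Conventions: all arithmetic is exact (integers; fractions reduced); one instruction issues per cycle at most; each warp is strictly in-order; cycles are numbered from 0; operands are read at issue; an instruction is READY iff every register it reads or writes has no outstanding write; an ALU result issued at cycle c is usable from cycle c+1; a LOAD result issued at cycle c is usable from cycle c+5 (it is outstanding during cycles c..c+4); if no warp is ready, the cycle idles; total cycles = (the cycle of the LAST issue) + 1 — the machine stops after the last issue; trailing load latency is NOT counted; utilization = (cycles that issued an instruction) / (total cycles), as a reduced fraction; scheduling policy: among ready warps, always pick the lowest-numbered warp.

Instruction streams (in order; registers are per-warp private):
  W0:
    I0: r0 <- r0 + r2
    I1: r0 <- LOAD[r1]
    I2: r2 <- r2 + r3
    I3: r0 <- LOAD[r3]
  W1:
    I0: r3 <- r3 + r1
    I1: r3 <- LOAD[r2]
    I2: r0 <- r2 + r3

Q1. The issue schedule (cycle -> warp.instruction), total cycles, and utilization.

cycle 0: W0.I0
cycle 1: W0.I1
cycle 2: W0.I2
cycle 3: W1.I0
cycle 4: W1.I1
cycle 5: idle
cycle 6: W0.I3
cycle 7: idle
cycle 8: idle
cycle 9: W1.I2

Answer: 10 cycles, utilization 7/10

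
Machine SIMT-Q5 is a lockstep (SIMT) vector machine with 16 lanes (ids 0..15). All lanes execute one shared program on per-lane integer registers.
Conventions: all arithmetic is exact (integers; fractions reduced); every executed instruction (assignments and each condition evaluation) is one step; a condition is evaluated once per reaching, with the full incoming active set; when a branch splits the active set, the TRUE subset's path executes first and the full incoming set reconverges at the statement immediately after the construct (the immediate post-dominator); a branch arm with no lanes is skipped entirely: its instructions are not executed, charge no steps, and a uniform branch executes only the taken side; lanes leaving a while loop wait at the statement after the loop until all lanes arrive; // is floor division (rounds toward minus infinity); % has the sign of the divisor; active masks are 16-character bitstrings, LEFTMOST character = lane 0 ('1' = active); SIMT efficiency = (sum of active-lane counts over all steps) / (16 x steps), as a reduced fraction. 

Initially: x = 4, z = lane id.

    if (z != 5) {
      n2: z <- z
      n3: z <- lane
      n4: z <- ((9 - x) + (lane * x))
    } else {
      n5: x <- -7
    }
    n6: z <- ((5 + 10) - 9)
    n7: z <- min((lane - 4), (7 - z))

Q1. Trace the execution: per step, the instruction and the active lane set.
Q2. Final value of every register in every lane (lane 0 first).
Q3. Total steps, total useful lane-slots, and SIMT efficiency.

step 0: eval (z != 5)                1111111111111111
step 1: z <- z                       1111101111111111
step 2: z <- lane                    1111101111111111
step 3: z <- ((9 - x) + (lane * x))  1111101111111111
step 4: x <- -7                      0000010000000000
step 5: z <- ((5 + 10) - 9)          1111111111111111
step 6: z <- min((lane - 4), (7 - z)) 1111111111111111

Answer: 7 steps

x: 4,4,4,4,4,-7,4,4,4,4,4,4,4,4,4,4
z: -4,-3,-2,-1,0,1,1,1,1,1,1,1,1,1,1,1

steps = 7; useful = 94; efficiency = 94/112 = 47/56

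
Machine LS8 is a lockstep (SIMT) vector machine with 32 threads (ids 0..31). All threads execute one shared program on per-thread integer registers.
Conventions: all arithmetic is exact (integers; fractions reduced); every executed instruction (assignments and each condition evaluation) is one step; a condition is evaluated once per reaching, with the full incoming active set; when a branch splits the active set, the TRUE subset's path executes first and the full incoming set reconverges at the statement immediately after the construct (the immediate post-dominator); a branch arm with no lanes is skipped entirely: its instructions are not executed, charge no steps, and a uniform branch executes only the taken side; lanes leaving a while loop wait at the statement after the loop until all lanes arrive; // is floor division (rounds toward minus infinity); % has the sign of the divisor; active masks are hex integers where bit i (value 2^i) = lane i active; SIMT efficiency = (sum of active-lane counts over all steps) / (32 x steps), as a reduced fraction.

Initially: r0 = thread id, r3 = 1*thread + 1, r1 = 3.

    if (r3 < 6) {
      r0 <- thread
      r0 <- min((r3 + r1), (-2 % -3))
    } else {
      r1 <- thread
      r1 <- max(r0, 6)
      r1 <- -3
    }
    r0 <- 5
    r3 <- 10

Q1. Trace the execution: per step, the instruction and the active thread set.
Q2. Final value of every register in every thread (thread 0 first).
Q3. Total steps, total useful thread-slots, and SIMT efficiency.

step 0: eval (r3 < 6)                0xffffffff
step 1: r0 <- thread                 0x0000001f
step 2: r0 <- min((r3 + r1), (-2 % -3)) 0x0000001f
step 3: r1 <- thread                 0xffffffe0
step 4: r1 <- max(r0, 6)             0xffffffe0
step 5: r1 <- -3                     0xffffffe0
step 6: r0 <- 5                      0xffffffff
step 7: r3 <- 10                     0xffffffff

Answer: 8 steps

r0: 5,5,5,5,5,5,5,5,5,5,5,5,5,5,5,5,5,5,5,5,5,5,5,5,5,5,5,5,5,5,5,5
r3: 10,10,10,10,10,10,10,10,10,10,10,10,10,10,10,10,10,10,10,10,10,10,10,10,10,10,10,10,10,10,10,10
r1: 3,3,3,3,3,-3,-3,-3,-3,-3,-3,-3,-3,-3,-3,-3,-3,-3,-3,-3,-3,-3,-3,-3,-3,-3,-3,-3,-3,-3,-3,-3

steps = 8; useful = 187; efficiency = 187/256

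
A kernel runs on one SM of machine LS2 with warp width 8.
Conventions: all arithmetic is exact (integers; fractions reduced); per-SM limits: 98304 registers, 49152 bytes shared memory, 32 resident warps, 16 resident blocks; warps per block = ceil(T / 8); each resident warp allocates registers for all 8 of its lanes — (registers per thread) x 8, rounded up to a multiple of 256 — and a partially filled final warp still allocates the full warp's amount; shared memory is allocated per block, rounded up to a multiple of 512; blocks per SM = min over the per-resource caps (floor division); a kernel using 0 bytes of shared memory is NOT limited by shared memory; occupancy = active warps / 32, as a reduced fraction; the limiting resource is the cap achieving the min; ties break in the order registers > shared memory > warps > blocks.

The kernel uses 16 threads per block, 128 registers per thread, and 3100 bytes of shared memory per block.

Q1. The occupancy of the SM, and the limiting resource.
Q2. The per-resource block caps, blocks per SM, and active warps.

Answer: occupancy 13/16, limited by shared memory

registers: 48 blocks
shared memory: 13 blocks
warps: 16 blocks
blocks: 16 blocks

Answer: 13 blocks, 26 active warps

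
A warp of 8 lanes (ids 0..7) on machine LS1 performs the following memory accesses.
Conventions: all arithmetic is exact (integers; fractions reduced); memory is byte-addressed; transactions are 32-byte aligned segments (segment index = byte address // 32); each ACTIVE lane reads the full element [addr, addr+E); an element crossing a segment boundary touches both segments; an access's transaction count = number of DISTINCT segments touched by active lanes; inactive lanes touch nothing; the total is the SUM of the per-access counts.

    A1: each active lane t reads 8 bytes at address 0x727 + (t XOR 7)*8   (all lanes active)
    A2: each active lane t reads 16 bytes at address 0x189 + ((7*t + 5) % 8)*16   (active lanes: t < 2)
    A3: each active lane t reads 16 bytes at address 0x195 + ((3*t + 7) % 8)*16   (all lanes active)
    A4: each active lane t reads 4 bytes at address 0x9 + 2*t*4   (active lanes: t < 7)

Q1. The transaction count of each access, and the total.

A1: 3 transactions
A2: 2 transactions
A3: 5 transactions
A4: 2 transactions

Answer: 3,2,5,2; total 12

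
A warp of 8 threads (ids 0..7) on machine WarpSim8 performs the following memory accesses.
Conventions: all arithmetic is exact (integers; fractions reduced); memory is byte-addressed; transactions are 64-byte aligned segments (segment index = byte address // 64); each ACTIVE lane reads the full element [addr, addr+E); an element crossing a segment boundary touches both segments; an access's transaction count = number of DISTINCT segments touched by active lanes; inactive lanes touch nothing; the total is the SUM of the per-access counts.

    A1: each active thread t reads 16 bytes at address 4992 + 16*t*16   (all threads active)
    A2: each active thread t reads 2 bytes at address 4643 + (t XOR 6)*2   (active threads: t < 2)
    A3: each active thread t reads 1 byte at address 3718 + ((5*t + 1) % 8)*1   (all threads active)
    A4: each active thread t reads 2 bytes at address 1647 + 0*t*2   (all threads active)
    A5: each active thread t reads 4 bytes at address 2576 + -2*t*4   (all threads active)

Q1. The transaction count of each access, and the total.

A1: 8 transactions
A2: 1 transaction
A3: 1 transaction
A4: 1 transaction
A5: 2 transactions

Answer: 8,1,1,1,2; total 13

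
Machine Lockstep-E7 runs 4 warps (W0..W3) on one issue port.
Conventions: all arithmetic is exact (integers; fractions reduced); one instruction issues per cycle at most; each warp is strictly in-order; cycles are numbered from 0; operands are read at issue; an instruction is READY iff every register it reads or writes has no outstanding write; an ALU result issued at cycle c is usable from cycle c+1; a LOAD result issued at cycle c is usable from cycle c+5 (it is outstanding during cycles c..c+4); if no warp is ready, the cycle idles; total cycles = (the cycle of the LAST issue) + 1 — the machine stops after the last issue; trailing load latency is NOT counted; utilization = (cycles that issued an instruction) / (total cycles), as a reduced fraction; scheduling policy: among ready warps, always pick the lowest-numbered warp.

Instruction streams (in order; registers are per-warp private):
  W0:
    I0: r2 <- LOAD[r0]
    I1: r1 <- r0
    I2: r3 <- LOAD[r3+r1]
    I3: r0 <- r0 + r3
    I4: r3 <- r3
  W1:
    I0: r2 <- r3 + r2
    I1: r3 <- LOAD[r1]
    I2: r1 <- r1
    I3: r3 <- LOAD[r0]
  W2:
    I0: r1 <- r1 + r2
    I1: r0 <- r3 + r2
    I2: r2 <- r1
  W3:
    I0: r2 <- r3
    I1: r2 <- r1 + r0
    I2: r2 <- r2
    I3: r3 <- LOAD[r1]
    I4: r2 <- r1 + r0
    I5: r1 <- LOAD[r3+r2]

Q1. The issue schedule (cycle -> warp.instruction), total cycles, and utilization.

cycle 0: W0.I0
cycle 1: W0.I1
cycle 2: W0.I2
cycle 3: W1.I0
cycle 4: W1.I1
cycle 5: W1.I2
cycle 6: W2.I0
cycle 7: W0.I3
cycle 8: W0.I4
cycle 9: W1.I3
cycle 10: W2.I1
cycle 11: W2.I2
cycle 12: W3.I0
cycle 13: W3.I1
cycle 14: W3.I2
cycle 15: W3.I3
cycle 16: W3.I4
cycle 17: idle
cycle 18: idle
cycle 19: idle
cycle 20: W3.I5

Answer: 21 cycles, utilization 6/7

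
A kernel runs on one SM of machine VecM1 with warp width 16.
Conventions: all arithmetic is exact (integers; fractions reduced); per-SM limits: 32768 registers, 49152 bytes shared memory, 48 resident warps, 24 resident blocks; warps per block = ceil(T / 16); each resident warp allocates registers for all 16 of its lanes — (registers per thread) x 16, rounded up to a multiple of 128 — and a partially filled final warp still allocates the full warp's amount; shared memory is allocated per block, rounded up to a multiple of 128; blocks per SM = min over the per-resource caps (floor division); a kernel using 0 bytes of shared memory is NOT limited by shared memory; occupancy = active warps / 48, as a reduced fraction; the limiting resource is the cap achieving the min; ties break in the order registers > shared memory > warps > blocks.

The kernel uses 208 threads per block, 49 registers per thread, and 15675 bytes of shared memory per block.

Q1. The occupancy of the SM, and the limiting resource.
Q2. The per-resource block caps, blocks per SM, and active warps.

Answer: occupancy 13/24, limited by registers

registers: 2 blocks
shared memory: 3 blocks
warps: 3 blocks
blocks: 24 blocks

Answer: 2 blocks, 26 active warps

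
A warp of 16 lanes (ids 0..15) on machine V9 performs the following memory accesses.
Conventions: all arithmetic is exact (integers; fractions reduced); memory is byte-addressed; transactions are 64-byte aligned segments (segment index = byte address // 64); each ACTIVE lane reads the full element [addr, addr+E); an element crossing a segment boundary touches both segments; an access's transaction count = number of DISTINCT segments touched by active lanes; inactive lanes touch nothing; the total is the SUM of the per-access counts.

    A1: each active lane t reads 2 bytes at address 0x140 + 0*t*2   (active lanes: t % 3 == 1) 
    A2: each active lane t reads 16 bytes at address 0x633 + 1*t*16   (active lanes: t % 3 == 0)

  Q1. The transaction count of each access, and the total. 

A1: 1 transaction
A2: 5 transactions

Answer: 1,5; total 6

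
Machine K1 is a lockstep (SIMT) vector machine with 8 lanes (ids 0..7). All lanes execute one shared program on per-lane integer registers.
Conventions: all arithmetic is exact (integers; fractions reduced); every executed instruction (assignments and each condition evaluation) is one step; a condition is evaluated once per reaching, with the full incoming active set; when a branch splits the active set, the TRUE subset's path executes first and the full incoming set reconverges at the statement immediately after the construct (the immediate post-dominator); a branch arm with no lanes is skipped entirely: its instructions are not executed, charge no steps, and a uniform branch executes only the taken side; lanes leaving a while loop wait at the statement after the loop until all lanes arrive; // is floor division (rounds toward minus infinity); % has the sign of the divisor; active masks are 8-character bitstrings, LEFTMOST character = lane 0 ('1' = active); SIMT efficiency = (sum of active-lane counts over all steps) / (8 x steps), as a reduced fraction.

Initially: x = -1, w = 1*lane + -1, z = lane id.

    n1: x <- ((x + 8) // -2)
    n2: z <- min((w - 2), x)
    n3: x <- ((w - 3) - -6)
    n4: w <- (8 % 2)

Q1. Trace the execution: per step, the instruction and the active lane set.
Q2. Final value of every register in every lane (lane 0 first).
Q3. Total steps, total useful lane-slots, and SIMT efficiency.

step 0: x <- ((x + 8) // -2)         11111111
step 1: z <- min((w - 2), x)         11111111
step 2: x <- ((w - 3) - -6)          11111111
step 3: w <- (8 % 2)                 11111111

Answer: 4 steps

x: 2,3,4,5,6,7,8,9
w: 0,0,0,0,0,0,0,0
z: -4,-4,-4,-4,-4,-4,-4,-4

steps = 4; useful = 32; efficiency = 32/32 = 1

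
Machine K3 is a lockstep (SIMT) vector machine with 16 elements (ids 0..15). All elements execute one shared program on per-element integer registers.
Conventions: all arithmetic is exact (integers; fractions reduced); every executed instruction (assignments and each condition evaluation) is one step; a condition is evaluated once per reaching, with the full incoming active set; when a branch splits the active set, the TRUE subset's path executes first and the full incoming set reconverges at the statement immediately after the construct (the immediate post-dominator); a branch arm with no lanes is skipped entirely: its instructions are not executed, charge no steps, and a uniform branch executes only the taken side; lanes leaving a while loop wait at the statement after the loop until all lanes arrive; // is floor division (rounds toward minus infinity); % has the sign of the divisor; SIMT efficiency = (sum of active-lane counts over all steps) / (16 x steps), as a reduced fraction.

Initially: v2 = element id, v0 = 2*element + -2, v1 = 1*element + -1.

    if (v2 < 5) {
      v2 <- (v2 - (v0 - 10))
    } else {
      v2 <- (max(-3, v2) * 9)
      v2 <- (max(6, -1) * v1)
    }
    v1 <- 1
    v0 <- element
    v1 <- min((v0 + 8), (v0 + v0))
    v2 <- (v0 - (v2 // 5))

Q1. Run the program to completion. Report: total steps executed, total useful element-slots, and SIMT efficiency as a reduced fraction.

Answer: 8 steps, 107 useful, 107/128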